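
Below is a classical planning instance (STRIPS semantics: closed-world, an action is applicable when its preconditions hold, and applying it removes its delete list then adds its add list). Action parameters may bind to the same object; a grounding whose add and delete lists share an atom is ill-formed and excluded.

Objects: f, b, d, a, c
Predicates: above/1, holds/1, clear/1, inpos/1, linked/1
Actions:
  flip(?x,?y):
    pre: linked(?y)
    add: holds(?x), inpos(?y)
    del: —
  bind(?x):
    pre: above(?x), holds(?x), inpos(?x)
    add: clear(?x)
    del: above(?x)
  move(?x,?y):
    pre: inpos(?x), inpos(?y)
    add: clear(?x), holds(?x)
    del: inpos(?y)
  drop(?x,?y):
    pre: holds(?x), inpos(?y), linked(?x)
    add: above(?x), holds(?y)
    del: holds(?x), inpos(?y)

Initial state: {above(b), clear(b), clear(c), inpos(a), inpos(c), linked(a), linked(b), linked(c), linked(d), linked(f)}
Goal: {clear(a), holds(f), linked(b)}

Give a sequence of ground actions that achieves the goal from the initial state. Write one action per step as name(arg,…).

1. flip(f,f)  →  {above(b), clear(b), clear(c), holds(f), inpos(a), inpos(c), inpos(f), linked(a), linked(b), linked(c), linked(d), linked(f)}
2. move(a,f)  →  {above(b), clear(a), clear(b), clear(c), holds(a), holds(f), inpos(a), inpos(c), linked(a), linked(b), linked(c), linked(d), linked(f)}

flip(f,f); move(a,f)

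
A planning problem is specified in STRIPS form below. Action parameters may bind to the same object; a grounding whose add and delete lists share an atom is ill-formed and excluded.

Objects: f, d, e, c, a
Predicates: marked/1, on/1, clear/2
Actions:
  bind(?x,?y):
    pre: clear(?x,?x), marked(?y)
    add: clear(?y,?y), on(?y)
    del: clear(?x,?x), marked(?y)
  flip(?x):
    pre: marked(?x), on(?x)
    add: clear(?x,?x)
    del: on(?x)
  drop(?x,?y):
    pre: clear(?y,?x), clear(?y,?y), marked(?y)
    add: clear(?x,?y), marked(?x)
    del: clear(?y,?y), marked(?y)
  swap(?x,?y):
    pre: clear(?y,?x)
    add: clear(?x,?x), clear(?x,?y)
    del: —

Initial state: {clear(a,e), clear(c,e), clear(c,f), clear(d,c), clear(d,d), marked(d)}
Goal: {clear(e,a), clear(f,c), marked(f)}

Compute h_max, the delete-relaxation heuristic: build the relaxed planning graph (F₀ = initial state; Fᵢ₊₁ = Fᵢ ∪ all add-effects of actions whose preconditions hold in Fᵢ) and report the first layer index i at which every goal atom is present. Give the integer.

2

F0 = init (6 atoms)
F1 = F0 ∪ {clear(c,c), clear(c,d), clear(e,a), clear(e,c), clear(e,e), clear(f,c), clear(f,f), marked(c)}  (14 atoms)
F2 = F1 ∪ {clear(a,a), marked(e), marked(f), on(c), on(d)}  (19 atoms)
goal ⊆ F2  ⇒  h_max = 2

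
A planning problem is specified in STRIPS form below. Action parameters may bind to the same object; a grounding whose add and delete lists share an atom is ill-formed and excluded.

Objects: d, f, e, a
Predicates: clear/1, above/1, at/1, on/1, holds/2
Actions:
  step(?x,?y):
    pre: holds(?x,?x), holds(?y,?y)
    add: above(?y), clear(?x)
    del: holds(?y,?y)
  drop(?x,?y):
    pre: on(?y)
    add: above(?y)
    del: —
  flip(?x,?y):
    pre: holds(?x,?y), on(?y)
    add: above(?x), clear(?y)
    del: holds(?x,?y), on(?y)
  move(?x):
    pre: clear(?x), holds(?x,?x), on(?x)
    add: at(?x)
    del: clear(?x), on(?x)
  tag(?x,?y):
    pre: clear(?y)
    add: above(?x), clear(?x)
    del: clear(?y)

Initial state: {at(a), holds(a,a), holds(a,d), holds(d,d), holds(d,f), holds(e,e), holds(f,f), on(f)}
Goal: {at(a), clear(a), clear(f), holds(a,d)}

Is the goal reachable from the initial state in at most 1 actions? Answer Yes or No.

1. step(f,d)  →  {above(d), at(a), clear(f), holds(a,a), holds(a,d), holds(d,f), holds(e,e), holds(f,f), on(f)}
2. step(a,f)  →  {above(d), above(f), at(a), clear(a), clear(f), holds(a,a), holds(a,d), holds(d,f), holds(e,e), on(f)}
optimal plan length = 2; 2 > 1

No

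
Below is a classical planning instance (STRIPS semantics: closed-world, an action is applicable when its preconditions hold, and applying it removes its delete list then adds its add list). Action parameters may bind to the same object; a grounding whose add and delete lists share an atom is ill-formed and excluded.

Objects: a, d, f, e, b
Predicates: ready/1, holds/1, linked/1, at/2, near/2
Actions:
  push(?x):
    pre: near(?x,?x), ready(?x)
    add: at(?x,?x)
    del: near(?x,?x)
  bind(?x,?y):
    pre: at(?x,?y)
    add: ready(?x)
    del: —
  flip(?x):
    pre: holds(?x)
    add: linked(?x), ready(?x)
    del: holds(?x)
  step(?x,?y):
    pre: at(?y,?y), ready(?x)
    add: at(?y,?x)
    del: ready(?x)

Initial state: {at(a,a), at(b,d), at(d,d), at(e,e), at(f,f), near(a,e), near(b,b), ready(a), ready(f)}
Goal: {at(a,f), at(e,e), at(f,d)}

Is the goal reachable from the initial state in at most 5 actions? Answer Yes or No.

Yes

1. bind(d,d)  →  {at(a,a), at(b,d), at(d,d), at(e,e), at(f,f), near(a,e), near(b,b), ready(a), ready(d), ready(f)}
2. step(d,f)  →  {at(a,a), at(b,d), at(d,d), at(e,e), at(f,d), at(f,f), near(a,e), near(b,b), ready(a), ready(f)}
3. step(f,a)  →  {at(a,a), at(a,f), at(b,d), at(d,d), at(e,e), at(f,d), at(f,f), near(a,e), near(b,b), ready(a)}
optimal plan length = 3; 3 ≤ 5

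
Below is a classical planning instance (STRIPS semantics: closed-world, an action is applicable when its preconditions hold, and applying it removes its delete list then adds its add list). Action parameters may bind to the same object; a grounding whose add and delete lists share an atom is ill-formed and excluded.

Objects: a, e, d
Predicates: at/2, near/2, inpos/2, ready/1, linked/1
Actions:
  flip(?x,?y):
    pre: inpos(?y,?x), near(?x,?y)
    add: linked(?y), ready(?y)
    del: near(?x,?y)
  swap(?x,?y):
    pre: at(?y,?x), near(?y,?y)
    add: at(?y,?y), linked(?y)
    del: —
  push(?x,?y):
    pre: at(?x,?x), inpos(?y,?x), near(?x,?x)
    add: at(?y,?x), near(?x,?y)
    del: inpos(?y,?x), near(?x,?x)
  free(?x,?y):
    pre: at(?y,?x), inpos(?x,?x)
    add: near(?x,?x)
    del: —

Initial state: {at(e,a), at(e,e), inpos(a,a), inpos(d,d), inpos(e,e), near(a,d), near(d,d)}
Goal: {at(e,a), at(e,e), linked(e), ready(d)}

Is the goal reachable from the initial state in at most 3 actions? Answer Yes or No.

1. flip(d,d)  →  {at(e,a), at(e,e), inpos(a,a), inpos(d,d), inpos(e,e), linked(d), near(a,d), ready(d)}
2. free(e,e)  →  {at(e,a), at(e,e), inpos(a,a), inpos(d,d), inpos(e,e), linked(d), near(a,d), near(e,e), ready(d)}
3. flip(e,e)  →  {at(e,a), at(e,e), inpos(a,a), inpos(d,d), inpos(e,e), linked(d), linked(e), near(a,d), ready(d), ready(e)}
optimal plan length = 3; 3 ≤ 3

Yes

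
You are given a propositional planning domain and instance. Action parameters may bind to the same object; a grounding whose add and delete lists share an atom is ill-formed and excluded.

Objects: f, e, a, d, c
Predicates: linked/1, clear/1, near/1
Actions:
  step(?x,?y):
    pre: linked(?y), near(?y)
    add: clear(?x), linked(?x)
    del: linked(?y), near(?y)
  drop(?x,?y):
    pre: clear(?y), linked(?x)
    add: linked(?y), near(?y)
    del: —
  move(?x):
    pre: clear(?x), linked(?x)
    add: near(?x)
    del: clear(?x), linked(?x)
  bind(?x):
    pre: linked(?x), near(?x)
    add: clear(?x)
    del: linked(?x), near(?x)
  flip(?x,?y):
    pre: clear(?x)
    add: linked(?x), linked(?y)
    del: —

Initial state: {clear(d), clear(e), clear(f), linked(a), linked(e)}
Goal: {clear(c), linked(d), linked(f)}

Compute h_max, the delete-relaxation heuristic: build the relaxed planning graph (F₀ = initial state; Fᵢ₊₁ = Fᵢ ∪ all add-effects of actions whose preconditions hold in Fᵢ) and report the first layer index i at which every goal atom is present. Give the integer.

2

F0 = init (5 atoms)
F1 = F0 ∪ {linked(c), linked(d), linked(f), near(d), near(e), near(f)}  (11 atoms)
F2 = F1 ∪ {clear(a), clear(c)}  (13 atoms)
goal ⊆ F2  ⇒  h_max = 2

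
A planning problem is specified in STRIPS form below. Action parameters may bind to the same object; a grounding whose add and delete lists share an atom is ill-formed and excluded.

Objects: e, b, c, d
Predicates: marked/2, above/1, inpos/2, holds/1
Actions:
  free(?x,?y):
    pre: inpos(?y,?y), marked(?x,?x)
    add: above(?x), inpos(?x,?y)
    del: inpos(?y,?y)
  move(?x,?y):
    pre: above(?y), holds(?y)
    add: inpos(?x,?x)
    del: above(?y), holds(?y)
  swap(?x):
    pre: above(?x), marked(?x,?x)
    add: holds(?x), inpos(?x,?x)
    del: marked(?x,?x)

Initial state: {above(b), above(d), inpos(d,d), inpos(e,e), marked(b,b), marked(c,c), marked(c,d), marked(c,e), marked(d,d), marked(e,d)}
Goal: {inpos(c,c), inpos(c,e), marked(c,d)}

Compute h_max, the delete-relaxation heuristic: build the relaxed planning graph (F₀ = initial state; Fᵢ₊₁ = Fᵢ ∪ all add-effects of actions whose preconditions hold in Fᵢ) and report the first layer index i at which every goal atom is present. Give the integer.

F0 = init (10 atoms)
F1 = F0 ∪ {above(c), holds(b), holds(d), inpos(b,b), inpos(b,d), inpos(b,e), inpos(c,d), inpos(c,e), inpos(d,e)}  (19 atoms)
F2 = F1 ∪ {holds(c), inpos(c,b), inpos(c,c), inpos(d,b)}  (23 atoms)
goal ⊆ F2  ⇒  h_max = 2

2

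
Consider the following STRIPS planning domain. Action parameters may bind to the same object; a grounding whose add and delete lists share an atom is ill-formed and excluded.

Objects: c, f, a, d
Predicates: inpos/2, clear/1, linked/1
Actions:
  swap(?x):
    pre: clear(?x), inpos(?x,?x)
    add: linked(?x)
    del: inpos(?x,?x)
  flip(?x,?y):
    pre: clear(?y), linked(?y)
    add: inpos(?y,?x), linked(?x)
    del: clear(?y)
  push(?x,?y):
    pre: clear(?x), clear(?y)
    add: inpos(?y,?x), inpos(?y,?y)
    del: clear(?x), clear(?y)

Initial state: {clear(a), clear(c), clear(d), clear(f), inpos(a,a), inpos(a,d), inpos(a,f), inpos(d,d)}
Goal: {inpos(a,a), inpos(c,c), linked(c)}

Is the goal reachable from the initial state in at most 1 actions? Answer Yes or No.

1. swap(d)  →  {clear(a), clear(c), clear(d), clear(f), inpos(a,a), inpos(a,d), inpos(a,f), linked(d)}
2. flip(c,d)  →  {clear(a), clear(c), clear(f), inpos(a,a), inpos(a,d), inpos(a,f), inpos(d,c), linked(c), linked(d)}
3. flip(c,c)  →  {clear(a), clear(f), inpos(a,a), inpos(a,d), inpos(a,f), inpos(c,c), inpos(d,c), linked(c), linked(d)}
optimal plan length = 3; 3 > 1

No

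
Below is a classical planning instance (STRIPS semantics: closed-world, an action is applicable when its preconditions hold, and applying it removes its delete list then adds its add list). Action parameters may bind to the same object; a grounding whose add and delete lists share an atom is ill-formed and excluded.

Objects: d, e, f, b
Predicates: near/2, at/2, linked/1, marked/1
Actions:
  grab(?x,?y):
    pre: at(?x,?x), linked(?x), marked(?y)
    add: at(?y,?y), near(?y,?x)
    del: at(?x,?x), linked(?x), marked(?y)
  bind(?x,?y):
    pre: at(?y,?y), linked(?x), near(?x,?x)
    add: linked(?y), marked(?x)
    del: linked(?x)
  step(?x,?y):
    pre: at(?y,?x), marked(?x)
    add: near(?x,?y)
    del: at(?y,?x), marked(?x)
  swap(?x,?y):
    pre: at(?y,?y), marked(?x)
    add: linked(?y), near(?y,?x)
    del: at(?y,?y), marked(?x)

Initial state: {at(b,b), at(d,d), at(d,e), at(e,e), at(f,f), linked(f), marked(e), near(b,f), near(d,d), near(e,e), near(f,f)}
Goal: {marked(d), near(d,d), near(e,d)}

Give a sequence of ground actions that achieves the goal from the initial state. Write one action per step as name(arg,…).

1. bind(f,d)  →  {at(b,b), at(d,d), at(d,e), at(e,e), at(f,f), linked(d), marked(e), marked(f), near(b,f), near(d,d), near(e,e), near(f,f)}
2. bind(d,e)  →  {at(b,b), at(d,d), at(d,e), at(e,e), at(f,f), linked(e), marked(d), marked(e), marked(f), near(b,f), near(d,d), near(e,e), near(f,f)}
3. step(e,d)  →  {at(b,b), at(d,d), at(e,e), at(f,f), linked(e), marked(d), marked(f), near(b,f), near(d,d), near(e,d), near(e,e), near(f,f)}

bind(f,d); bind(d,e); step(e,d)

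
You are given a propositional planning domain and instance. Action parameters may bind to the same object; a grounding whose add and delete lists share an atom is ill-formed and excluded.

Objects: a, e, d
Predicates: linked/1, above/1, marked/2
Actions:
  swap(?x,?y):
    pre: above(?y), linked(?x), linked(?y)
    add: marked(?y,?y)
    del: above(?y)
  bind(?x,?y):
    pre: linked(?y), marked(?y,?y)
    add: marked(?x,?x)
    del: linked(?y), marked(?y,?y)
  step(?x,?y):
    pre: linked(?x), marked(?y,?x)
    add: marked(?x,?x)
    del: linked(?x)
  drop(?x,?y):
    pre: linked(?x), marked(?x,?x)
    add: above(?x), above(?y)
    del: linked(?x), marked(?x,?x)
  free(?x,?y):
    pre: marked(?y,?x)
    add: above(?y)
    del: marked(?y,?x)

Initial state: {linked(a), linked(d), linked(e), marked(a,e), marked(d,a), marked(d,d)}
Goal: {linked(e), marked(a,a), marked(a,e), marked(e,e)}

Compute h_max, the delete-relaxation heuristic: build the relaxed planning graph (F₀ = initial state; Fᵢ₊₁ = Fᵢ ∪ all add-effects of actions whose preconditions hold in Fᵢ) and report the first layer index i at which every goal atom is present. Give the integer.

F0 = init (6 atoms)
F1 = F0 ∪ {above(a), above(d), above(e), marked(a,a), marked(e,e)}  (11 atoms)
goal ⊆ F1  ⇒  h_max = 1

1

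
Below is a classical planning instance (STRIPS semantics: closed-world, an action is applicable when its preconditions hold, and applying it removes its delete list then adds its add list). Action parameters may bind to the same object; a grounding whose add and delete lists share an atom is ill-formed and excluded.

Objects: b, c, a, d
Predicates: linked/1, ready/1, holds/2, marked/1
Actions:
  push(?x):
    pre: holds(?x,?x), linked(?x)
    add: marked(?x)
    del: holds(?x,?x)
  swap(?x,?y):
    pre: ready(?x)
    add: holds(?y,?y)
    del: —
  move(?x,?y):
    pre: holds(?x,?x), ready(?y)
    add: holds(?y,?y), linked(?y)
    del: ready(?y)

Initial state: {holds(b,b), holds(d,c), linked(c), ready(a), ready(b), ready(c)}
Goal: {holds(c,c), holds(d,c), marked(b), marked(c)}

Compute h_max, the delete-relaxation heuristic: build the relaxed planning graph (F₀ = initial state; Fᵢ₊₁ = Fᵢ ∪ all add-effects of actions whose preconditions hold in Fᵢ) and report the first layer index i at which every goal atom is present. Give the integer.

F0 = init (6 atoms)
F1 = F0 ∪ {holds(a,a), holds(c,c), holds(d,d), linked(a), linked(b)}  (11 atoms)
F2 = F1 ∪ {marked(a), marked(b), marked(c)}  (14 atoms)
goal ⊆ F2  ⇒  h_max = 2

2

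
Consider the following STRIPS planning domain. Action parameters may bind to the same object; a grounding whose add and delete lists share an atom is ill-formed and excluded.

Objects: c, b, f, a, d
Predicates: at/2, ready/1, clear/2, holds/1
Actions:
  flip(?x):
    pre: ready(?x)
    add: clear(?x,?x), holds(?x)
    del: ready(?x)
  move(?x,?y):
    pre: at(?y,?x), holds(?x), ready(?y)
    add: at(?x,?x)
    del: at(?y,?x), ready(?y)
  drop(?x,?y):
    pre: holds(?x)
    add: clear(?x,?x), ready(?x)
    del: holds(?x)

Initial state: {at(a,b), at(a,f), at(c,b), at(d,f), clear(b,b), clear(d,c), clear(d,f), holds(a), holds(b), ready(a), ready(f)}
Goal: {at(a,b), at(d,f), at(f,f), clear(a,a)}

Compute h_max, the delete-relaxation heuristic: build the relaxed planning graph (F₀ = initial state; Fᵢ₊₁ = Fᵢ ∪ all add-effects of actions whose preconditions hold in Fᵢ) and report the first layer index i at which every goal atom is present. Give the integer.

F0 = init (11 atoms)
F1 = F0 ∪ {at(b,b), clear(a,a), clear(f,f), holds(f), ready(b)}  (16 atoms)
F2 = F1 ∪ {at(f,f)}  (17 atoms)
goal ⊆ F2  ⇒  h_max = 2

2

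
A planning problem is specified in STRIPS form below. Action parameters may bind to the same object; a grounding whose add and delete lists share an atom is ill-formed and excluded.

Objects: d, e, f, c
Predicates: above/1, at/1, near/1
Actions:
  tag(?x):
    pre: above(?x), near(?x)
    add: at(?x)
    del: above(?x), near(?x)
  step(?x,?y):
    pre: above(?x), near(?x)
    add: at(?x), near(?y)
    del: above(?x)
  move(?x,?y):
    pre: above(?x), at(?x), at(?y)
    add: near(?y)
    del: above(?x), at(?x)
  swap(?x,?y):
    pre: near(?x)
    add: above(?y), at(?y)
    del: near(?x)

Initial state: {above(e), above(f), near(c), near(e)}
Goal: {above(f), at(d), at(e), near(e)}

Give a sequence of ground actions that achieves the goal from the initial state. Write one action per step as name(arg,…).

step(e,d); swap(d,d)

1. step(e,d)  →  {above(f), at(e), near(c), near(d), near(e)}
2. swap(d,d)  →  {above(d), above(f), at(d), at(e), near(c), near(e)}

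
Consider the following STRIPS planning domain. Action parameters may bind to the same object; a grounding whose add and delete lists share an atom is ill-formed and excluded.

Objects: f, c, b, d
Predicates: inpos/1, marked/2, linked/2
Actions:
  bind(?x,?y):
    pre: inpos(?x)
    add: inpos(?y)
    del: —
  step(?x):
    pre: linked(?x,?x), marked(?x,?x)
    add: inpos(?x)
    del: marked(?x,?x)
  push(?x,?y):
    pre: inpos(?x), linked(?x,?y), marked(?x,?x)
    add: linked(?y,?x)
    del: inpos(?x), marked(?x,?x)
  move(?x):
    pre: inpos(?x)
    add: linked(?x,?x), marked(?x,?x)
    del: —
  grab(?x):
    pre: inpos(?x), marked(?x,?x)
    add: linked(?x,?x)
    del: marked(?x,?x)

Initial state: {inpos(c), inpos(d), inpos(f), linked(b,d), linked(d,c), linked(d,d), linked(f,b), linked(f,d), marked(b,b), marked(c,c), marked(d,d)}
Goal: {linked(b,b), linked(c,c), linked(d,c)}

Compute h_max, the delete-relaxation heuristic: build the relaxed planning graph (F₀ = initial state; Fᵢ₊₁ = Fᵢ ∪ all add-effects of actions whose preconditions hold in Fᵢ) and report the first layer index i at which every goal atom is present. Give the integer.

2

F0 = init (11 atoms)
F1 = F0 ∪ {inpos(b), linked(c,c), linked(c,d), linked(f,f), marked(f,f)}  (16 atoms)
F2 = F1 ∪ {linked(b,b), linked(b,f), linked(d,b), linked(d,f)}  (20 atoms)
goal ⊆ F2  ⇒  h_max = 2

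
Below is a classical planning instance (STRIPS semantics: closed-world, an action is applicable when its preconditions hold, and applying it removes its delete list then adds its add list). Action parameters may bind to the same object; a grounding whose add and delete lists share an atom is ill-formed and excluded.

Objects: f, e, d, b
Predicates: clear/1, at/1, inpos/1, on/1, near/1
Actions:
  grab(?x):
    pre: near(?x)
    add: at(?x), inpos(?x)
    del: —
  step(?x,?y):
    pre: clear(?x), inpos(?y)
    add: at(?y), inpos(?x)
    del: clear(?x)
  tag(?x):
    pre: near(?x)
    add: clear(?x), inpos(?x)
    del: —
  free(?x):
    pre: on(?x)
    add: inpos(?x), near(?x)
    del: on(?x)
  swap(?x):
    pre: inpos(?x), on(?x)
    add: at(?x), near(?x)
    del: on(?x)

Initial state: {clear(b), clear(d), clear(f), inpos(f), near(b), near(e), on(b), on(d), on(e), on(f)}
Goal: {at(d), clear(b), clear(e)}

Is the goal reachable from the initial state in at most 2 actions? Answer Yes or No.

1. step(d,f)  →  {at(f), clear(b), clear(f), inpos(d), inpos(f), near(b), near(e), on(b), on(d), on(e), on(f)}
2. step(f,d)  →  {at(d), at(f), clear(b), inpos(d), inpos(f), near(b), near(e), on(b), on(d), on(e), on(f)}
3. tag(e)  →  {at(d), at(f), clear(b), clear(e), inpos(d), inpos(e), inpos(f), near(b), near(e), on(b), on(d), on(e), on(f)}
optimal plan length = 3; 3 > 2

No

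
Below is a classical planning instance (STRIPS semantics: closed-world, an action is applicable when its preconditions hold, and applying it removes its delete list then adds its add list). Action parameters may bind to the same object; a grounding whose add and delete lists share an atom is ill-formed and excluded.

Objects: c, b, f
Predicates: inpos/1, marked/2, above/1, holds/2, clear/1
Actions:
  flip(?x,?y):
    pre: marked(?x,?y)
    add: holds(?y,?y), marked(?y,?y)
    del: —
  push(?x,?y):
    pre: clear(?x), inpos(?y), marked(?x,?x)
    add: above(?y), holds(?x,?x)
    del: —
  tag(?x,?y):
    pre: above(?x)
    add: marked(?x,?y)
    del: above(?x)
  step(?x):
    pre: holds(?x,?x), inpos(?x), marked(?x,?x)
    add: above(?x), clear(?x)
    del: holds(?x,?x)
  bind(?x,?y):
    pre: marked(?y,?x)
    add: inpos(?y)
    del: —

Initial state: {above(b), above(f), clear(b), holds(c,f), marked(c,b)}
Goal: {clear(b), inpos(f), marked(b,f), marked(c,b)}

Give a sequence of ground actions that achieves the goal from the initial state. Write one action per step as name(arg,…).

1. tag(b,f)  →  {above(f), clear(b), holds(c,f), marked(b,f), marked(c,b)}
2. flip(b,f)  →  {above(f), clear(b), holds(c,f), holds(f,f), marked(b,f), marked(c,b), marked(f,f)}
3. bind(f,f)  →  {above(f), clear(b), holds(c,f), holds(f,f), inpos(f), marked(b,f), marked(c,b), marked(f,f)}

tag(b,f); flip(b,f); bind(f,f)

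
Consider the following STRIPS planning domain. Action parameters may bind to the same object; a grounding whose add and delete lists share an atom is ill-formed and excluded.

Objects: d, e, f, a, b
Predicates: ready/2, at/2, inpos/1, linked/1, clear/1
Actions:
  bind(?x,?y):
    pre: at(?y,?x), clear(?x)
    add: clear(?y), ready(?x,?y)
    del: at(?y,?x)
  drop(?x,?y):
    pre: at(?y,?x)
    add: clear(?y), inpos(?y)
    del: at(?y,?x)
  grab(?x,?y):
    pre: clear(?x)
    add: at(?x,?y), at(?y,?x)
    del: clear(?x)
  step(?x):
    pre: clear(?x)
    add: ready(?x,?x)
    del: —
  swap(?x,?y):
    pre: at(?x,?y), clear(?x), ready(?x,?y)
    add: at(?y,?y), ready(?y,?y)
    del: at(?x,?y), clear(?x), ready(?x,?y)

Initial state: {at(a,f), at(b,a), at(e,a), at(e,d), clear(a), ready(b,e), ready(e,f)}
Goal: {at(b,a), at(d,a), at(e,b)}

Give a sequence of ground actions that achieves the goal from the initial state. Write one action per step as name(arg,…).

bind(a,e); grab(e,b); grab(a,d)

1. bind(a,e)  →  {at(a,f), at(b,a), at(e,d), clear(a), clear(e), ready(a,e), ready(b,e), ready(e,f)}
2. grab(e,b)  →  {at(a,f), at(b,a), at(b,e), at(e,b), at(e,d), clear(a), ready(a,e), ready(b,e), ready(e,f)}
3. grab(a,d)  →  {at(a,d), at(a,f), at(b,a), at(b,e), at(d,a), at(e,b), at(e,d), ready(a,e), ready(b,e), ready(e,f)}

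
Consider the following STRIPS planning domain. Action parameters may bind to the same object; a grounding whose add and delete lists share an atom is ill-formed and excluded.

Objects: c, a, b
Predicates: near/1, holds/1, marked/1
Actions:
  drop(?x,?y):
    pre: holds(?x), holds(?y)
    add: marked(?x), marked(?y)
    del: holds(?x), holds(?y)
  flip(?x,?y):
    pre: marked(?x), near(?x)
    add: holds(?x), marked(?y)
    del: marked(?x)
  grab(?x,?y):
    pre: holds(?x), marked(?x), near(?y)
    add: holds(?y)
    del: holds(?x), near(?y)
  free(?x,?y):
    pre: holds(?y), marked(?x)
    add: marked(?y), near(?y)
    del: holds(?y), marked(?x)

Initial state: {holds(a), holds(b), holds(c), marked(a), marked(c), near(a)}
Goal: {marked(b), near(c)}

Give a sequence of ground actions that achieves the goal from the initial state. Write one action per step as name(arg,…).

drop(a,b); free(a,c)

1. drop(a,b)  →  {holds(c), marked(a), marked(b), marked(c), near(a)}
2. free(a,c)  →  {marked(b), marked(c), near(a), near(c)}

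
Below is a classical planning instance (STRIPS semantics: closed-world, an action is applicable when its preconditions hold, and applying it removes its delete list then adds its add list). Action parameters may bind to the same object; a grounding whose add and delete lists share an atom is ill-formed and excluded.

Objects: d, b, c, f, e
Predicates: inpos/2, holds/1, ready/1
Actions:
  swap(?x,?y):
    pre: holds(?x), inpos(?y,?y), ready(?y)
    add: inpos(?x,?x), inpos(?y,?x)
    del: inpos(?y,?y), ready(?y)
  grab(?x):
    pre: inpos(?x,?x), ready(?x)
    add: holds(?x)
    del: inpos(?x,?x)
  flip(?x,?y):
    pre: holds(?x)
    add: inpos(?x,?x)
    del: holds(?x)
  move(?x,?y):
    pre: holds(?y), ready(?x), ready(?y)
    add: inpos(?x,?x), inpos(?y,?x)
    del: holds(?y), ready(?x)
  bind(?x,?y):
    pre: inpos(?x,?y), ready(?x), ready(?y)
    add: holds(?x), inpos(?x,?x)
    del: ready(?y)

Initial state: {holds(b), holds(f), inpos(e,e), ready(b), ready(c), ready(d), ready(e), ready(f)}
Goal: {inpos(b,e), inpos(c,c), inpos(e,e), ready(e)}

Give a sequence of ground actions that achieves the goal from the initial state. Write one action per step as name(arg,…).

1. grab(e)  →  {holds(b), holds(e), holds(f), ready(b), ready(c), ready(d), ready(e), ready(f)}
2. flip(b,d)  →  {holds(e), holds(f), inpos(b,b), ready(b), ready(c), ready(d), ready(e), ready(f)}
3. swap(e,b)  →  {holds(e), holds(f), inpos(b,e), inpos(e,e), ready(c), ready(d), ready(e), ready(f)}
4. move(c,f)  →  {holds(e), inpos(b,e), inpos(c,c), inpos(e,e), inpos(f,c), ready(d), ready(e), ready(f)}

grab(e); flip(b,d); swap(e,b); move(c,f)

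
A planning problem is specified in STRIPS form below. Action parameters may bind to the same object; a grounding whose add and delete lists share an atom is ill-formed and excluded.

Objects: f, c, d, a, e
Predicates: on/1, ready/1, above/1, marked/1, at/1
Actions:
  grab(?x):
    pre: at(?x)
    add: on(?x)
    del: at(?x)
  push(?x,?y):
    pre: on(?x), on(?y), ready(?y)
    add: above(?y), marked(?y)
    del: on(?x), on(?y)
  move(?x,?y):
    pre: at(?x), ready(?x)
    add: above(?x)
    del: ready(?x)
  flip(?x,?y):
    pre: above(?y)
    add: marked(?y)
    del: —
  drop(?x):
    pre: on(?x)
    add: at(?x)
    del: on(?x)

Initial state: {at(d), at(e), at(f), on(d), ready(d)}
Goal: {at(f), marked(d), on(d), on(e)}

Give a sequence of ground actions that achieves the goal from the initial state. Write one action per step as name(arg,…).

1. grab(e)  →  {at(d), at(f), on(d), on(e), ready(d)}
2. push(d,d)  →  {above(d), at(d), at(f), marked(d), on(e), ready(d)}
3. grab(d)  →  {above(d), at(f), marked(d), on(d), on(e), ready(d)}

grab(e); push(d,d); grab(d)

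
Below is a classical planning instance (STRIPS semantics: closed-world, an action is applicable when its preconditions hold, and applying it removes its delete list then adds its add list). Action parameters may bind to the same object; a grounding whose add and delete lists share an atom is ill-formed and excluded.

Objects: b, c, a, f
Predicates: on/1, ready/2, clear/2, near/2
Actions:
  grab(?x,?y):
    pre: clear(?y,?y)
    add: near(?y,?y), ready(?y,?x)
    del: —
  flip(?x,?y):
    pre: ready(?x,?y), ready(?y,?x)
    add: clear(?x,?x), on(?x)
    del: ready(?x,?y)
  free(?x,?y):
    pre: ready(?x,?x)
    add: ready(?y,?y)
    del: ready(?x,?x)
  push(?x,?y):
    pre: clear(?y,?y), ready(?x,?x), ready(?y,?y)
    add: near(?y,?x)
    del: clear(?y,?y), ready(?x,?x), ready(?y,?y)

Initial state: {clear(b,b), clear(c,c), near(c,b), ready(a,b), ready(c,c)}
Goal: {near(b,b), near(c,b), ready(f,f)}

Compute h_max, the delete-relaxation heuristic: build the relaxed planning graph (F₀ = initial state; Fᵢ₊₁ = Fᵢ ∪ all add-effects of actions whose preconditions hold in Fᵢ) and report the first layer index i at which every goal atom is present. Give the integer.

1

F0 = init (5 atoms)
F1 = F0 ∪ {near(b,b), near(c,c), on(c), ready(a,a), ready(b,a), ready(b,b), ready(b,c), ready(b,f), ready(c,a), ready(c,b), ready(c,f), ready(f,f)}  (17 atoms)
goal ⊆ F1  ⇒  h_max = 1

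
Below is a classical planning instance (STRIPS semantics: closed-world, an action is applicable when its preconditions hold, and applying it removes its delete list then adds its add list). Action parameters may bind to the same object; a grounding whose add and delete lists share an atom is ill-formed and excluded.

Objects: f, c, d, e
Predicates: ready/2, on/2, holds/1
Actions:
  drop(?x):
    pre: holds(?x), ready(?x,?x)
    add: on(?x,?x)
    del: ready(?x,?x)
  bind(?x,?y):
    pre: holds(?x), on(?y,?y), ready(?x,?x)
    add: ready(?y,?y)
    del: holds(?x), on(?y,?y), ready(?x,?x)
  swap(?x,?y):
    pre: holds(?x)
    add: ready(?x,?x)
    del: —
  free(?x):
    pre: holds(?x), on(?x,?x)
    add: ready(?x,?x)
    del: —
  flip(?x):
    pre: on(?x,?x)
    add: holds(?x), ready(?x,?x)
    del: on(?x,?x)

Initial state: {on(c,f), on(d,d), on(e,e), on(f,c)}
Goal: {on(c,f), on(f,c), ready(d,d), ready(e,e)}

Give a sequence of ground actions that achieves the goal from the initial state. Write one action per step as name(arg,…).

flip(d); flip(e)

1. flip(d)  →  {holds(d), on(c,f), on(e,e), on(f,c), ready(d,d)}
2. flip(e)  →  {holds(d), holds(e), on(c,f), on(f,c), ready(d,d), ready(e,e)}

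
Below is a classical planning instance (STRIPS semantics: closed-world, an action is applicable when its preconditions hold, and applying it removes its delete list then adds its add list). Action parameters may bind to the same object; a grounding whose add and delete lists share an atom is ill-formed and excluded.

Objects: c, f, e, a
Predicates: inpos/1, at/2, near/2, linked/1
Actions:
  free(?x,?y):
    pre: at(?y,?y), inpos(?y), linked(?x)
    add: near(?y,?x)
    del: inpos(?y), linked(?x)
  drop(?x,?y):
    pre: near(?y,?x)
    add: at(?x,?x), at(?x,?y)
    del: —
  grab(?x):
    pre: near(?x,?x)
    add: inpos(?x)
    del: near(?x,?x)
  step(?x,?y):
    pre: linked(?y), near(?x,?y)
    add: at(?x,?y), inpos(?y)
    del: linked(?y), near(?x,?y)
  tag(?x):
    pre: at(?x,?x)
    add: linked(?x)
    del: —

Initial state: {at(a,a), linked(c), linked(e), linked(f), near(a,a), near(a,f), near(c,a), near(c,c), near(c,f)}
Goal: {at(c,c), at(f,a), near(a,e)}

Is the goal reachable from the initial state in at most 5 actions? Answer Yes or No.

Yes

1. drop(c,c)  →  {at(a,a), at(c,c), linked(c), linked(e), linked(f), near(a,a), near(a,f), near(c,a), near(c,c), near(c,f)}
2. drop(f,a)  →  {at(a,a), at(c,c), at(f,a), at(f,f), linked(c), linked(e), linked(f), near(a,a), near(a,f), near(c,a), near(c,c), near(c,f)}
3. grab(a)  →  {at(a,a), at(c,c), at(f,a), at(f,f), inpos(a), linked(c), linked(e), linked(f), near(a,f), near(c,a), near(c,c), near(c,f)}
4. free(e,a)  →  {at(a,a), at(c,c), at(f,a), at(f,f), linked(c), linked(f), near(a,e), near(a,f), near(c,a), near(c,c), near(c,f)}
optimal plan length = 4; 4 ≤ 5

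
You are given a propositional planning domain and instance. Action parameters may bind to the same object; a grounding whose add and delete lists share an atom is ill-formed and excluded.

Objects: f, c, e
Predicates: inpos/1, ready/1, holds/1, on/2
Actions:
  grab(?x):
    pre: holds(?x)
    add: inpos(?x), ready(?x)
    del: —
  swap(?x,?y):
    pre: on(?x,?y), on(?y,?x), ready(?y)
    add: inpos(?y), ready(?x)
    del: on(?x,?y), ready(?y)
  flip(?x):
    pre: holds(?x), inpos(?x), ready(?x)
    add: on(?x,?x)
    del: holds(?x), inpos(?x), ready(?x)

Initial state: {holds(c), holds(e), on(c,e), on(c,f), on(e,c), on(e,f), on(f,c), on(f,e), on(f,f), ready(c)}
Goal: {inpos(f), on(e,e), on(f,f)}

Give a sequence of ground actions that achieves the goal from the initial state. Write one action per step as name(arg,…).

grab(e); swap(f,c); swap(e,f); flip(e)

1. grab(e)  →  {holds(c), holds(e), inpos(e), on(c,e), on(c,f), on(e,c), on(e,f), on(f,c), on(f,e), on(f,f), ready(c), ready(e)}
2. swap(f,c)  →  {holds(c), holds(e), inpos(c), inpos(e), on(c,e), on(c,f), on(e,c), on(e,f), on(f,e), on(f,f), ready(e), ready(f)}
3. swap(e,f)  →  {holds(c), holds(e), inpos(c), inpos(e), inpos(f), on(c,e), on(c,f), on(e,c), on(f,e), on(f,f), ready(e)}
4. flip(e)  →  {holds(c), inpos(c), inpos(f), on(c,e), on(c,f), on(e,c), on(e,e), on(f,e), on(f,f)}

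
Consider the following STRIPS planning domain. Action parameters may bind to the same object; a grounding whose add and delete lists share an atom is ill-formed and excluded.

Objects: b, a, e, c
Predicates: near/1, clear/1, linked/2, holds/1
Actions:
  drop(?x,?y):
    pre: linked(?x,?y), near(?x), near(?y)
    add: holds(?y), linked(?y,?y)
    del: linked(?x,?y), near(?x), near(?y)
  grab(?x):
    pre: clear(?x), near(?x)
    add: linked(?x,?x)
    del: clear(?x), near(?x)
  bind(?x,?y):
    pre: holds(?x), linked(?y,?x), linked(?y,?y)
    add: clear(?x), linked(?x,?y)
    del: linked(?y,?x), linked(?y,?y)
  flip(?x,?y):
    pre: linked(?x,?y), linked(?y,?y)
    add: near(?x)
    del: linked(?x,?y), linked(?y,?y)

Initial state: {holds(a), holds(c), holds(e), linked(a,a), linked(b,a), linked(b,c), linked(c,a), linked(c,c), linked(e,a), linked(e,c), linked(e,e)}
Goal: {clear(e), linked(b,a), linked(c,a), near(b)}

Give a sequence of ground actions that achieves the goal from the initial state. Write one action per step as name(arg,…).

bind(a,e); bind(e,a); flip(b,c)

1. bind(a,e)  →  {clear(a), holds(a), holds(c), holds(e), linked(a,a), linked(a,e), linked(b,a), linked(b,c), linked(c,a), linked(c,c), linked(e,c)}
2. bind(e,a)  →  {clear(a), clear(e), holds(a), holds(c), holds(e), linked(b,a), linked(b,c), linked(c,a), linked(c,c), linked(e,a), linked(e,c)}
3. flip(b,c)  →  {clear(a), clear(e), holds(a), holds(c), holds(e), linked(b,a), linked(c,a), linked(e,a), linked(e,c), near(b)}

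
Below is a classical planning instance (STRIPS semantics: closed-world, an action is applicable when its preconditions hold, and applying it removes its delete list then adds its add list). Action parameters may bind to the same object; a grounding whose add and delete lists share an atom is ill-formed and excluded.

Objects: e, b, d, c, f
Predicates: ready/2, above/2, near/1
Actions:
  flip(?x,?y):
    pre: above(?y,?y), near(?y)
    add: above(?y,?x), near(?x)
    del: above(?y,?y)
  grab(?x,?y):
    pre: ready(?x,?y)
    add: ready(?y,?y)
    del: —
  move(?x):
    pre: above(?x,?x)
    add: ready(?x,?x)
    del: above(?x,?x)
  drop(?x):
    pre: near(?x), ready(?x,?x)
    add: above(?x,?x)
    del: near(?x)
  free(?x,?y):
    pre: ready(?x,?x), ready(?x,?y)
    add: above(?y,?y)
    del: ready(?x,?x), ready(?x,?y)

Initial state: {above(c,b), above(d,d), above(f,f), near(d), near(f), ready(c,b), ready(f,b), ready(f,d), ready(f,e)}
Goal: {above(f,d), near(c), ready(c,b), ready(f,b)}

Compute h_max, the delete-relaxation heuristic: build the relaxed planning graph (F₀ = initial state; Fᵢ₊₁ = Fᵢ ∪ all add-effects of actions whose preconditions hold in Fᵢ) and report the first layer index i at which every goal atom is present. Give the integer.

1

F0 = init (9 atoms)
F1 = F0 ∪ {above(d,b), above(d,c), above(d,e), above(d,f), above(f,b), above(f,c), above(f,d), above(f,e), near(b), near(c), near(e), ready(b,b), ready(d,d), ready(e,e), ready(f,f)}  (24 atoms)
goal ⊆ F1  ⇒  h_max = 1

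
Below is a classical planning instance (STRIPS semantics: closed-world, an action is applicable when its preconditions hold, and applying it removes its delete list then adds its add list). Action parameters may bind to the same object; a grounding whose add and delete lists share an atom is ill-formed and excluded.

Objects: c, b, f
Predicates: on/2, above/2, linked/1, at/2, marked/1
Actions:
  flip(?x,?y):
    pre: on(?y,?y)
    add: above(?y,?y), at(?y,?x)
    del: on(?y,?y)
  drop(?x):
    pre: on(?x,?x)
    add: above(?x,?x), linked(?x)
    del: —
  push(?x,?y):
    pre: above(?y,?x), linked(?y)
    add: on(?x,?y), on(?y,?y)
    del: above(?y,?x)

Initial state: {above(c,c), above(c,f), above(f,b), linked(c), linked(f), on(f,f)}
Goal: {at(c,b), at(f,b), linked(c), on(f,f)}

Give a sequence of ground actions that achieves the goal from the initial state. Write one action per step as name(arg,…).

1. flip(b,f)  →  {above(c,c), above(c,f), above(f,b), above(f,f), at(f,b), linked(c), linked(f)}
2. push(c,c)  →  {above(c,f), above(f,b), above(f,f), at(f,b), linked(c), linked(f), on(c,c)}
3. flip(b,c)  →  {above(c,c), above(c,f), above(f,b), above(f,f), at(c,b), at(f,b), linked(c), linked(f)}
4. push(b,f)  →  {above(c,c), above(c,f), above(f,f), at(c,b), at(f,b), linked(c), linked(f), on(b,f), on(f,f)}

flip(b,f); push(c,c); flip(b,c); push(b,f)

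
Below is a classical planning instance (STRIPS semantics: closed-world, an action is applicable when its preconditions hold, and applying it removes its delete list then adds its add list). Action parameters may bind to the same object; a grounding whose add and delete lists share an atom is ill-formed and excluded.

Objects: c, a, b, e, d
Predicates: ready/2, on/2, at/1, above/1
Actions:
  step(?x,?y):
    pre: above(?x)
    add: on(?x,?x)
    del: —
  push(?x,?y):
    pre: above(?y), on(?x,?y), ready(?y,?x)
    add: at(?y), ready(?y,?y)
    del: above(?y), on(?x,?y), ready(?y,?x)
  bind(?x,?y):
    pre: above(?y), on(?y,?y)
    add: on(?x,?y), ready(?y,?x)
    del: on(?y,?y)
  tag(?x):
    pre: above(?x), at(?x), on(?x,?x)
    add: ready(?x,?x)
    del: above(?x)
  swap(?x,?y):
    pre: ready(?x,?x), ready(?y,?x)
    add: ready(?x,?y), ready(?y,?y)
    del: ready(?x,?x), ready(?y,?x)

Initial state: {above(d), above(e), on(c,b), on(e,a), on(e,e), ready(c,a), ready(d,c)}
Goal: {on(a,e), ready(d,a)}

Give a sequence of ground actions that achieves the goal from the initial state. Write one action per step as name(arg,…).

step(d,c); bind(a,e); bind(a,d)

1. step(d,c)  →  {above(d), above(e), on(c,b), on(d,d), on(e,a), on(e,e), ready(c,a), ready(d,c)}
2. bind(a,e)  →  {above(d), above(e), on(a,e), on(c,b), on(d,d), on(e,a), ready(c,a), ready(d,c), ready(e,a)}
3. bind(a,d)  →  {above(d), above(e), on(a,d), on(a,e), on(c,b), on(e,a), ready(c,a), ready(d,a), ready(d,c), ready(e,a)}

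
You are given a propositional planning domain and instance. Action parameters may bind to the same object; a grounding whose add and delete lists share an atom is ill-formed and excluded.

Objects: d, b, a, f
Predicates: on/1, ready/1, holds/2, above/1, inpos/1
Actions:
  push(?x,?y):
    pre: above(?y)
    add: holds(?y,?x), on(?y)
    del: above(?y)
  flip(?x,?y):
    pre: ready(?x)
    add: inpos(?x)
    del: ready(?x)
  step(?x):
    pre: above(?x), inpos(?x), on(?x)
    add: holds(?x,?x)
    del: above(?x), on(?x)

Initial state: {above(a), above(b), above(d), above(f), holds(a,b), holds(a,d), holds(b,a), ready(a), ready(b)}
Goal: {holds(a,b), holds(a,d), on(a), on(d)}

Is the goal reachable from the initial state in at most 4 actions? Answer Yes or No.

1. push(d,d)  →  {above(a), above(b), above(f), holds(a,b), holds(a,d), holds(b,a), holds(d,d), on(d), ready(a), ready(b)}
2. push(d,a)  →  {above(b), above(f), holds(a,b), holds(a,d), holds(b,a), holds(d,d), on(a), on(d), ready(a), ready(b)}
optimal plan length = 2; 2 ≤ 4

Yes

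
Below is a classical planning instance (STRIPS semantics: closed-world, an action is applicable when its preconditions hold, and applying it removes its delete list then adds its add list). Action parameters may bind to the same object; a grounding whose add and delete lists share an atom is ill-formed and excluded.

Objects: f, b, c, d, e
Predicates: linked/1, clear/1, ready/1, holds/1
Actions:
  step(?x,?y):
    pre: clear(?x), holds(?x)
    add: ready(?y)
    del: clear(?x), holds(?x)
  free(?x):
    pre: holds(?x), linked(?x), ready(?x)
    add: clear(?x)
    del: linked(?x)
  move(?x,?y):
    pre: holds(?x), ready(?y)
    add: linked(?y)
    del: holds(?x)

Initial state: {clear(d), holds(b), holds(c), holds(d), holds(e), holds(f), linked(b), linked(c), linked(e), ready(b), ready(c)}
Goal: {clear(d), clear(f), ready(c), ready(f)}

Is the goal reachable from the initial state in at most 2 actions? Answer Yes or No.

No

1. free(b)  →  {clear(b), clear(d), holds(b), holds(c), holds(d), holds(e), holds(f), linked(c), linked(e), ready(b), ready(c)}
2. step(b,f)  →  {clear(d), holds(c), holds(d), holds(e), holds(f), linked(c), linked(e), ready(b), ready(c), ready(f)}
3. move(c,f)  →  {clear(d), holds(d), holds(e), holds(f), linked(c), linked(e), linked(f), ready(b), ready(c), ready(f)}
4. free(f)  →  {clear(d), clear(f), holds(d), holds(e), holds(f), linked(c), linked(e), ready(b), ready(c), ready(f)}
optimal plan length = 4; 4 > 2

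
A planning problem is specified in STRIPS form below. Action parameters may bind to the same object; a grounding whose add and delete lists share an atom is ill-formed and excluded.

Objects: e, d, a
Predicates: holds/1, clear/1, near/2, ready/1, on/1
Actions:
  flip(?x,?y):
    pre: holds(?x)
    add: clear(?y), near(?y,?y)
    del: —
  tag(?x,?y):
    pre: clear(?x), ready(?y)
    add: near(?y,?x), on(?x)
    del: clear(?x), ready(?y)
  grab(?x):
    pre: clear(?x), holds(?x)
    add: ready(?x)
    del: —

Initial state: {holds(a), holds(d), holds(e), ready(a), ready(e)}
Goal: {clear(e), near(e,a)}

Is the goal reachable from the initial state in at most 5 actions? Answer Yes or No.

Yes

1. flip(e,e)  →  {clear(e), holds(a), holds(d), holds(e), near(e,e), ready(a), ready(e)}
2. flip(e,a)  →  {clear(a), clear(e), holds(a), holds(d), holds(e), near(a,a), near(e,e), ready(a), ready(e)}
3. tag(a,e)  →  {clear(e), holds(a), holds(d), holds(e), near(a,a), near(e,a), near(e,e), on(a), ready(a)}
optimal plan length = 3; 3 ≤ 5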